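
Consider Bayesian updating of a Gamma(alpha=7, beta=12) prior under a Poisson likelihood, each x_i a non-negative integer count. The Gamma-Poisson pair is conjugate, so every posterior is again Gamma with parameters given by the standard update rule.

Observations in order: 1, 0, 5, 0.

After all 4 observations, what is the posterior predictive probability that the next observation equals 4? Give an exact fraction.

obs 1: x=1 → posterior Gamma(8, 13)
obs 2: x=0 → posterior Gamma(8, 14)
obs 3: x=5 → posterior Gamma(13, 15)
obs 4: x=0 → posterior Gamma(13, 16)

8196551321814302720/827240261886336764177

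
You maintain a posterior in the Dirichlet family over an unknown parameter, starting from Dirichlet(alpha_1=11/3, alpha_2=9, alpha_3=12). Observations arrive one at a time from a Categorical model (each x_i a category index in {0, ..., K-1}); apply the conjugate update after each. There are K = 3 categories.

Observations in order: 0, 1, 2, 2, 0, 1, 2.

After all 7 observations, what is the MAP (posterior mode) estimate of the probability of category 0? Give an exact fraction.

7/43

obs 1: x=0 → posterior Dirichlet(14/3, 9, 12)
obs 2: x=1 → posterior Dirichlet(14/3, 10, 12)
obs 3: x=2 → posterior Dirichlet(14/3, 10, 13)
obs 4: x=2 → posterior Dirichlet(14/3, 10, 14)
obs 5: x=0 → posterior Dirichlet(17/3, 10, 14)
obs 6: x=1 → posterior Dirichlet(17/3, 11, 14)
obs 7: x=2 → posterior Dirichlet(17/3, 11, 15)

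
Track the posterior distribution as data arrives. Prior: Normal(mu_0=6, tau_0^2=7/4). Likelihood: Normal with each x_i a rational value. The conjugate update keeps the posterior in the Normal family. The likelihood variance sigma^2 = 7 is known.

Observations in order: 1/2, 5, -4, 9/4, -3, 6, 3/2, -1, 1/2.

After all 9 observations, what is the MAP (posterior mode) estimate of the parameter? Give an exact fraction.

127/52

obs 1: x=1/2 → posterior Normal(49/10, 7/5)
obs 2: x=5 → posterior Normal(59/12, 7/6)
obs 3: x=-4 → posterior Normal(51/14, 1)
obs 4: x=9/4 → posterior Normal(111/32, 7/8)
obs 5: x=-3 → posterior Normal(11/4, 7/9)
obs 6: x=6 → posterior Normal(123/40, 7/10)
obs 7: x=3/2 → posterior Normal(129/44, 7/11)
obs 8: x=-1 → posterior Normal(125/48, 7/12)
obs 9: x=1/2 → posterior Normal(127/52, 7/13)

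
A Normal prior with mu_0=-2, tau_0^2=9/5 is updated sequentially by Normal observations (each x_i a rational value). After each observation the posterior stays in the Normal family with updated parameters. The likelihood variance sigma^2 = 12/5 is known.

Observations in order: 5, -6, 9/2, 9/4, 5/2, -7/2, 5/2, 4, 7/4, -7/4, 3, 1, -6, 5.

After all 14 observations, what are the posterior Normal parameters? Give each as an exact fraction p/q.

mu_0=139/184, tau_0^2=18/115

obs 1: x=5 → posterior Normal(1, 36/35)
obs 2: x=-6 → posterior Normal(-11/10, 18/25)
obs 3: x=9/2 → posterior Normal(5/26, 36/65)
obs 4: x=9/4 → posterior Normal(37/64, 9/20)
obs 5: x=5/2 → posterior Normal(67/76, 36/95)
obs 6: x=-7/2 → posterior Normal(25/88, 18/55)
obs 7: x=5/2 → posterior Normal(11/20, 36/125)
obs 8: x=4 → posterior Normal(103/112, 9/35)
obs 9: x=7/4 → posterior Normal(1, 36/155)
obs 10: x=-7/4 → posterior Normal(103/136, 18/85)
obs 11: x=3 → posterior Normal(139/148, 36/185)
obs 12: x=1 → posterior Normal(151/160, 9/50)
obs 13: x=-6 → posterior Normal(79/172, 36/215)
obs 14: x=5 → posterior Normal(139/184, 18/115)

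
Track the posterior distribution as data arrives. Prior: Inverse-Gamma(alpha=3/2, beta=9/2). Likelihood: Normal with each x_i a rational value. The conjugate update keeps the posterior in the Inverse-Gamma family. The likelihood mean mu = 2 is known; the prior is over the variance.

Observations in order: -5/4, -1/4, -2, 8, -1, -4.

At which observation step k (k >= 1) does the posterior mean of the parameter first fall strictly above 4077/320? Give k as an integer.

k = 4

obs 1: x=-5/4 → posterior Inverse-Gamma(2, 313/32)
obs 2: x=-1/4 → posterior Inverse-Gamma(5/2, 197/16)
obs 3: x=-2 → posterior Inverse-Gamma(3, 325/16)
obs 4: x=8 → posterior Inverse-Gamma(7/2, 613/16)
obs 5: x=-1 → posterior Inverse-Gamma(4, 685/16)
obs 6: x=-4 → posterior Inverse-Gamma(9/2, 973/16)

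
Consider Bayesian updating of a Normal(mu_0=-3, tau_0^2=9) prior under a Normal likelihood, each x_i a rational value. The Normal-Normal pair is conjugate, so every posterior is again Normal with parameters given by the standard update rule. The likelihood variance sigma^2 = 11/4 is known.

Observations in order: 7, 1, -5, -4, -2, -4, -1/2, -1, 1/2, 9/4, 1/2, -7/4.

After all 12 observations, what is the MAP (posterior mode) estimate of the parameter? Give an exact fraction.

obs 1: x=7 → posterior Normal(219/47, 99/47)
obs 2: x=1 → posterior Normal(255/83, 99/83)
obs 3: x=-5 → posterior Normal(75/119, 99/119)
obs 4: x=-4 → posterior Normal(-69/155, 99/155)
obs 5: x=-2 → posterior Normal(-141/191, 99/191)
obs 6: x=-4 → posterior Normal(-285/227, 99/227)
obs 7: x=-1/2 → posterior Normal(-303/263, 99/263)
obs 8: x=-1 → posterior Normal(-339/299, 99/299)
obs 9: x=1/2 → posterior Normal(-321/335, 99/335)
obs 10: x=9/4 → posterior Normal(-240/371, 99/371)
obs 11: x=1/2 → posterior Normal(-6/11, 9/37)
obs 12: x=-7/4 → posterior Normal(-285/443, 99/443)

-285/443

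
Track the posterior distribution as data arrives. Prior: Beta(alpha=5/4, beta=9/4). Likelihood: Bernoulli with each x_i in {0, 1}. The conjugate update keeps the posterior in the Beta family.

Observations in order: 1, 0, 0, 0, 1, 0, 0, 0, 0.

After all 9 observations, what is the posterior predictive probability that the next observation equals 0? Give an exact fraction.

37/50

obs 1: x=1 → posterior Beta(9/4, 9/4)
obs 2: x=0 → posterior Beta(9/4, 13/4)
obs 3: x=0 → posterior Beta(9/4, 17/4)
obs 4: x=0 → posterior Beta(9/4, 21/4)
obs 5: x=1 → posterior Beta(13/4, 21/4)
obs 6: x=0 → posterior Beta(13/4, 25/4)
obs 7: x=0 → posterior Beta(13/4, 29/4)
obs 8: x=0 → posterior Beta(13/4, 33/4)
obs 9: x=0 → posterior Beta(13/4, 37/4)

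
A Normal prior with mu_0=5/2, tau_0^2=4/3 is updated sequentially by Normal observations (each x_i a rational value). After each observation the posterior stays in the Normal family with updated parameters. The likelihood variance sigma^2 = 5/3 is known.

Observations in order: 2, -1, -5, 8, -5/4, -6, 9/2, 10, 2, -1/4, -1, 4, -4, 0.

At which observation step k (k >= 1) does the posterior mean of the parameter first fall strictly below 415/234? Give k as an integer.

obs 1: x=2 → posterior Normal(41/18, 20/27)
obs 2: x=-1 → posterior Normal(33/26, 20/39)
obs 3: x=-5 → posterior Normal(-7/34, 20/51)
obs 4: x=8 → posterior Normal(19/14, 20/63)
obs 5: x=-5/4 → posterior Normal(47/50, 4/15)
obs 6: x=-6 → posterior Normal(-1/58, 20/87)
obs 7: x=9/2 → posterior Normal(35/66, 20/99)
obs 8: x=10 → posterior Normal(115/74, 20/111)
obs 9: x=2 → posterior Normal(131/82, 20/123)
obs 10: x=-1/4 → posterior Normal(43/30, 4/27)
obs 11: x=-1 → posterior Normal(121/98, 20/147)
obs 12: x=4 → posterior Normal(153/106, 20/159)
obs 13: x=-4 → posterior Normal(121/114, 20/171)
obs 14: x=0 → posterior Normal(121/122, 20/183)

k = 2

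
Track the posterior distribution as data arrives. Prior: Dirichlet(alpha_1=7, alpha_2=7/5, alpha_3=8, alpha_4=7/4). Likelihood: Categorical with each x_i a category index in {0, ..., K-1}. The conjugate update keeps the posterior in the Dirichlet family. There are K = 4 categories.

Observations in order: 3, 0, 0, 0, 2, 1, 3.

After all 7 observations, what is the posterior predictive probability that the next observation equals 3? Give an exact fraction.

obs 1: x=3 → posterior Dirichlet(7, 7/5, 8, 11/4)
obs 2: x=0 → posterior Dirichlet(8, 7/5, 8, 11/4)
obs 3: x=0 → posterior Dirichlet(9, 7/5, 8, 11/4)
obs 4: x=0 → posterior Dirichlet(10, 7/5, 8, 11/4)
obs 5: x=2 → posterior Dirichlet(10, 7/5, 9, 11/4)
obs 6: x=1 → posterior Dirichlet(10, 12/5, 9, 11/4)
obs 7: x=3 → posterior Dirichlet(10, 12/5, 9, 15/4)

75/503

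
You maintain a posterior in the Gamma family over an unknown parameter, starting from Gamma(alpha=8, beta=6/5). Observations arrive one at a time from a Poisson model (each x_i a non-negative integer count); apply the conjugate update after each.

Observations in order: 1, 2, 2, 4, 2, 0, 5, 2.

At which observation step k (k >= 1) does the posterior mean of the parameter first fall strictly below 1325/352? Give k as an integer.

obs 1: x=1 → posterior Gamma(9, 11/5)
obs 2: x=2 → posterior Gamma(11, 16/5)
obs 3: x=2 → posterior Gamma(13, 21/5)
obs 4: x=4 → posterior Gamma(17, 26/5)
obs 5: x=2 → posterior Gamma(19, 31/5)
obs 6: x=0 → posterior Gamma(19, 36/5)
obs 7: x=5 → posterior Gamma(24, 41/5)
obs 8: x=2 → posterior Gamma(26, 46/5)

k = 2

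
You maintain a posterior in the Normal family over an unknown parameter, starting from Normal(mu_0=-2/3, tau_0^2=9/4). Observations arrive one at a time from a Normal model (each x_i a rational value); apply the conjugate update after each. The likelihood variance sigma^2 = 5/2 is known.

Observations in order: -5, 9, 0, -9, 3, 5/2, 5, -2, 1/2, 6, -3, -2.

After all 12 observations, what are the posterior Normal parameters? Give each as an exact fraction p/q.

mu_0=115/354, tau_0^2=45/236

obs 1: x=-5 → posterior Normal(-155/57, 45/38)
obs 2: x=9 → posterior Normal(22/21, 45/56)
obs 3: x=0 → posterior Normal(88/111, 45/74)
obs 4: x=-9 → posterior Normal(-155/138, 45/92)
obs 5: x=3 → posterior Normal(-74/165, 9/22)
obs 6: x=5/2 → posterior Normal(-13/384, 45/128)
obs 7: x=5 → posterior Normal(257/438, 45/146)
obs 8: x=-2 → posterior Normal(149/492, 45/164)
obs 9: x=1/2 → posterior Normal(88/273, 45/182)
obs 10: x=6 → posterior Normal(5/6, 9/40)
obs 11: x=-3 → posterior Normal(169/327, 45/218)
obs 12: x=-2 → posterior Normal(115/354, 45/236)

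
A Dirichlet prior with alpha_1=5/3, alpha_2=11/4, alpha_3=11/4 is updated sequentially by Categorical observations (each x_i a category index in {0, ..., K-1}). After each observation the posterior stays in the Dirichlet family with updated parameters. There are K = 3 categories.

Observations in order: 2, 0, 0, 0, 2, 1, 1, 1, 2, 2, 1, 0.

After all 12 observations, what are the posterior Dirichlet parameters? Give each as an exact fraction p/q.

obs 1: x=2 → posterior Dirichlet(5/3, 11/4, 15/4)
obs 2: x=0 → posterior Dirichlet(8/3, 11/4, 15/4)
obs 3: x=0 → posterior Dirichlet(11/3, 11/4, 15/4)
obs 4: x=0 → posterior Dirichlet(14/3, 11/4, 15/4)
obs 5: x=2 → posterior Dirichlet(14/3, 11/4, 19/4)
obs 6: x=1 → posterior Dirichlet(14/3, 15/4, 19/4)
obs 7: x=1 → posterior Dirichlet(14/3, 19/4, 19/4)
obs 8: x=1 → posterior Dirichlet(14/3, 23/4, 19/4)
obs 9: x=2 → posterior Dirichlet(14/3, 23/4, 23/4)
obs 10: x=2 → posterior Dirichlet(14/3, 23/4, 27/4)
obs 11: x=1 → posterior Dirichlet(14/3, 27/4, 27/4)
obs 12: x=0 → posterior Dirichlet(17/3, 27/4, 27/4)

alpha_1=17/3, alpha_2=27/4, alpha_3=27/4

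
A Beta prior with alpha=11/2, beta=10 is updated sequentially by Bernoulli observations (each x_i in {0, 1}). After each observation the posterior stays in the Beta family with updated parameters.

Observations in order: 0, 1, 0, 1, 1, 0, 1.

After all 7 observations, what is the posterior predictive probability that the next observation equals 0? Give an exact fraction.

26/45

obs 1: x=0 → posterior Beta(11/2, 11)
obs 2: x=1 → posterior Beta(13/2, 11)
obs 3: x=0 → posterior Beta(13/2, 12)
obs 4: x=1 → posterior Beta(15/2, 12)
obs 5: x=1 → posterior Beta(17/2, 12)
obs 6: x=0 → posterior Beta(17/2, 13)
obs 7: x=1 → posterior Beta(19/2, 13)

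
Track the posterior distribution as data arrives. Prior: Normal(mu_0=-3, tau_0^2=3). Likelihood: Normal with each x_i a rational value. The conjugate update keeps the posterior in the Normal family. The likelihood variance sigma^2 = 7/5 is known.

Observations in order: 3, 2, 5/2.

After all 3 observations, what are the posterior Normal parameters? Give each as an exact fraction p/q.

mu_0=183/104, tau_0^2=21/52

obs 1: x=3 → posterior Normal(12/11, 21/22)
obs 2: x=2 → posterior Normal(54/37, 21/37)
obs 3: x=5/2 → posterior Normal(183/104, 21/52)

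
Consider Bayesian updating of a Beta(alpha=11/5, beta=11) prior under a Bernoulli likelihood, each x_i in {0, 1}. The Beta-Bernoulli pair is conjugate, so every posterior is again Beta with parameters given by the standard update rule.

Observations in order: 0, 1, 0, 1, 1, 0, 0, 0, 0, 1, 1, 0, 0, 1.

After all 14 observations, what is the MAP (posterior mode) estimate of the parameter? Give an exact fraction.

2/7

obs 1: x=0 → posterior Beta(11/5, 12)
obs 2: x=1 → posterior Beta(16/5, 12)
obs 3: x=0 → posterior Beta(16/5, 13)
obs 4: x=1 → posterior Beta(21/5, 13)
obs 5: x=1 → posterior Beta(26/5, 13)
obs 6: x=0 → posterior Beta(26/5, 14)
obs 7: x=0 → posterior Beta(26/5, 15)
obs 8: x=0 → posterior Beta(26/5, 16)
obs 9: x=0 → posterior Beta(26/5, 17)
obs 10: x=1 → posterior Beta(31/5, 17)
obs 11: x=1 → posterior Beta(36/5, 17)
obs 12: x=0 → posterior Beta(36/5, 18)
obs 13: x=0 → posterior Beta(36/5, 19)
obs 14: x=1 → posterior Beta(41/5, 19)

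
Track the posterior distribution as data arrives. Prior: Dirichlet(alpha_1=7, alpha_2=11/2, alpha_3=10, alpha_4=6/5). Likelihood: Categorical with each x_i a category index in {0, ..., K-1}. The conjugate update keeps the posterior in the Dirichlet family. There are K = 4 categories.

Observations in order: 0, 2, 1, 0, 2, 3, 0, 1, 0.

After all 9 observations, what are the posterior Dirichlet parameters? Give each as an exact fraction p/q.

alpha_1=11, alpha_2=15/2, alpha_3=12, alpha_4=11/5

obs 1: x=0 → posterior Dirichlet(8, 11/2, 10, 6/5)
obs 2: x=2 → posterior Dirichlet(8, 11/2, 11, 6/5)
obs 3: x=1 → posterior Dirichlet(8, 13/2, 11, 6/5)
obs 4: x=0 → posterior Dirichlet(9, 13/2, 11, 6/5)
obs 5: x=2 → posterior Dirichlet(9, 13/2, 12, 6/5)
obs 6: x=3 → posterior Dirichlet(9, 13/2, 12, 11/5)
obs 7: x=0 → posterior Dirichlet(10, 13/2, 12, 11/5)
obs 8: x=1 → posterior Dirichlet(10, 15/2, 12, 11/5)
obs 9: x=0 → posterior Dirichlet(11, 15/2, 12, 11/5)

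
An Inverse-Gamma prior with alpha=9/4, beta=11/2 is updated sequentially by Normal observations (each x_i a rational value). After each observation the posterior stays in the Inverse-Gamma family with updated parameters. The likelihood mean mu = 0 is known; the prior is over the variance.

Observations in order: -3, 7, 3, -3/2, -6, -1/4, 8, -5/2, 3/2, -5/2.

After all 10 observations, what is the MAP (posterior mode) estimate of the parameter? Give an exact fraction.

obs 1: x=-3 → posterior Inverse-Gamma(11/4, 10)
obs 2: x=7 → posterior Inverse-Gamma(13/4, 69/2)
obs 3: x=3 → posterior Inverse-Gamma(15/4, 39)
obs 4: x=-3/2 → posterior Inverse-Gamma(17/4, 321/8)
obs 5: x=-6 → posterior Inverse-Gamma(19/4, 465/8)
obs 6: x=-1/4 → posterior Inverse-Gamma(21/4, 1861/32)
obs 7: x=8 → posterior Inverse-Gamma(23/4, 2885/32)
obs 8: x=-5/2 → posterior Inverse-Gamma(25/4, 2985/32)
obs 9: x=3/2 → posterior Inverse-Gamma(27/4, 3021/32)
obs 10: x=-5/2 → posterior Inverse-Gamma(29/4, 3121/32)

3121/264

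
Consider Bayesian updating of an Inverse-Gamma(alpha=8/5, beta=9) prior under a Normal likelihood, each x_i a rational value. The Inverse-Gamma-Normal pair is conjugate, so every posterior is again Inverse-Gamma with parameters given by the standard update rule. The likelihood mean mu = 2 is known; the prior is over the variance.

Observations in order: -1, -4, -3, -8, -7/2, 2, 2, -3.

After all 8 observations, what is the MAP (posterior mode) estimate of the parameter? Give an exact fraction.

obs 1: x=-1 → posterior Inverse-Gamma(21/10, 27/2)
obs 2: x=-4 → posterior Inverse-Gamma(13/5, 63/2)
obs 3: x=-3 → posterior Inverse-Gamma(31/10, 44)
obs 4: x=-8 → posterior Inverse-Gamma(18/5, 94)
obs 5: x=-7/2 → posterior Inverse-Gamma(41/10, 873/8)
obs 6: x=2 → posterior Inverse-Gamma(23/5, 873/8)
obs 7: x=2 → posterior Inverse-Gamma(51/10, 873/8)
obs 8: x=-3 → posterior Inverse-Gamma(28/5, 973/8)

4865/264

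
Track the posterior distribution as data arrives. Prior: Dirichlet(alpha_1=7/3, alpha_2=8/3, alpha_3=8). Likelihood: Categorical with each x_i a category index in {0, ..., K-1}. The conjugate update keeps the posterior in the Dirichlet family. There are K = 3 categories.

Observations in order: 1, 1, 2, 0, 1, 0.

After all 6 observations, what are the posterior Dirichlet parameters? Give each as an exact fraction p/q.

obs 1: x=1 → posterior Dirichlet(7/3, 11/3, 8)
obs 2: x=1 → posterior Dirichlet(7/3, 14/3, 8)
obs 3: x=2 → posterior Dirichlet(7/3, 14/3, 9)
obs 4: x=0 → posterior Dirichlet(10/3, 14/3, 9)
obs 5: x=1 → posterior Dirichlet(10/3, 17/3, 9)
obs 6: x=0 → posterior Dirichlet(13/3, 17/3, 9)

alpha_1=13/3, alpha_2=17/3, alpha_3=9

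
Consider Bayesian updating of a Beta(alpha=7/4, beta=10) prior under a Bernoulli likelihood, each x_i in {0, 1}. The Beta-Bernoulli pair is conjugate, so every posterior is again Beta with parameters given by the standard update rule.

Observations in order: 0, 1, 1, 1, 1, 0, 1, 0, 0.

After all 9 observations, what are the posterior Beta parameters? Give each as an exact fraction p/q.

alpha=27/4, beta=14

obs 1: x=0 → posterior Beta(7/4, 11)
obs 2: x=1 → posterior Beta(11/4, 11)
obs 3: x=1 → posterior Beta(15/4, 11)
obs 4: x=1 → posterior Beta(19/4, 11)
obs 5: x=1 → posterior Beta(23/4, 11)
obs 6: x=0 → posterior Beta(23/4, 12)
obs 7: x=1 → posterior Beta(27/4, 12)
obs 8: x=0 → posterior Beta(27/4, 13)
obs 9: x=0 → posterior Beta(27/4, 14)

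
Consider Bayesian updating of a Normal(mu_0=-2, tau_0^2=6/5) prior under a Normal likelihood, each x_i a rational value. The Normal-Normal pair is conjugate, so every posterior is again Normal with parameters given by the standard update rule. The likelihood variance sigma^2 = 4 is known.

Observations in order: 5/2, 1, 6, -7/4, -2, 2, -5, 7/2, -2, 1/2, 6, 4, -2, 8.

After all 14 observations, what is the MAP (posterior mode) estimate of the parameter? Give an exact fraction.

obs 1: x=5/2 → posterior Normal(-25/26, 12/13)
obs 2: x=1 → posterior Normal(-19/32, 3/4)
obs 3: x=6 → posterior Normal(17/38, 12/19)
obs 4: x=-7/4 → posterior Normal(13/88, 6/11)
obs 5: x=-2 → posterior Normal(-11/100, 12/25)
obs 6: x=2 → posterior Normal(13/112, 3/7)
obs 7: x=-5 → posterior Normal(-47/124, 12/31)
obs 8: x=7/2 → posterior Normal(-5/136, 6/17)
obs 9: x=-2 → posterior Normal(-29/148, 12/37)
obs 10: x=1/2 → posterior Normal(-23/160, 3/10)
obs 11: x=6 → posterior Normal(49/172, 12/43)
obs 12: x=4 → posterior Normal(97/184, 6/23)
obs 13: x=-2 → posterior Normal(73/196, 12/49)
obs 14: x=8 → posterior Normal(13/16, 3/13)

13/16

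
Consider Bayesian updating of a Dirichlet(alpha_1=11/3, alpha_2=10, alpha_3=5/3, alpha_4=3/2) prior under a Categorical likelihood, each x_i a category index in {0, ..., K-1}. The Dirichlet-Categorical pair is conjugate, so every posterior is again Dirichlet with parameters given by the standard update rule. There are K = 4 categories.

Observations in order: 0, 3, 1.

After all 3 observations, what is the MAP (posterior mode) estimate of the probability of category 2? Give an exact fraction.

4/95

obs 1: x=0 → posterior Dirichlet(14/3, 10, 5/3, 3/2)
obs 2: x=3 → posterior Dirichlet(14/3, 10, 5/3, 5/2)
obs 3: x=1 → posterior Dirichlet(14/3, 11, 5/3, 5/2)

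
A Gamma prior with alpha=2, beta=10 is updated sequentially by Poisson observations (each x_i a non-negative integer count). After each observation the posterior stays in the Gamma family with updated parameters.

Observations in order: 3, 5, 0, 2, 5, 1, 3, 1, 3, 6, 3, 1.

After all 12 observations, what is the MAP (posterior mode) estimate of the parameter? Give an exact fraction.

obs 1: x=3 → posterior Gamma(5, 11)
obs 2: x=5 → posterior Gamma(10, 12)
obs 3: x=0 → posterior Gamma(10, 13)
obs 4: x=2 → posterior Gamma(12, 14)
obs 5: x=5 → posterior Gamma(17, 15)
obs 6: x=1 → posterior Gamma(18, 16)
obs 7: x=3 → posterior Gamma(21, 17)
obs 8: x=1 → posterior Gamma(22, 18)
obs 9: x=3 → posterior Gamma(25, 19)
obs 10: x=6 → posterior Gamma(31, 20)
obs 11: x=3 → posterior Gamma(34, 21)
obs 12: x=1 → posterior Gamma(35, 22)

17/11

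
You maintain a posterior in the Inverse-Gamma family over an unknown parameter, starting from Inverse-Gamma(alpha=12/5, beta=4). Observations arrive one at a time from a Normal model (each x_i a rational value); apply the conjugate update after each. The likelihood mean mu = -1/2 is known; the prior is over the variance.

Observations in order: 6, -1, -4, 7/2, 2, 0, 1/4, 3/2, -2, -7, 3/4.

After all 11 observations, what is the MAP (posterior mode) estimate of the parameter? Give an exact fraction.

obs 1: x=6 → posterior Inverse-Gamma(29/10, 201/8)
obs 2: x=-1 → posterior Inverse-Gamma(17/5, 101/4)
obs 3: x=-4 → posterior Inverse-Gamma(39/10, 251/8)
obs 4: x=7/2 → posterior Inverse-Gamma(22/5, 315/8)
obs 5: x=2 → posterior Inverse-Gamma(49/10, 85/2)
obs 6: x=0 → posterior Inverse-Gamma(27/5, 341/8)
obs 7: x=1/4 → posterior Inverse-Gamma(59/10, 1373/32)
obs 8: x=3/2 → posterior Inverse-Gamma(32/5, 1437/32)
obs 9: x=-2 → posterior Inverse-Gamma(69/10, 1473/32)
obs 10: x=-7 → posterior Inverse-Gamma(37/5, 2149/32)
obs 11: x=3/4 → posterior Inverse-Gamma(79/10, 1087/16)

5435/712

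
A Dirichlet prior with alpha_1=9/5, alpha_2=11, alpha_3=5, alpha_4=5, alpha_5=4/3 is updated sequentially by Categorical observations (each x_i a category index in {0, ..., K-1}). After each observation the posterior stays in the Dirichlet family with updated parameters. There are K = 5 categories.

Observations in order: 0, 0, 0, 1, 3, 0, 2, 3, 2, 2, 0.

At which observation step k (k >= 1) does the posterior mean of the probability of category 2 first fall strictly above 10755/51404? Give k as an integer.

obs 1: x=0 → posterior Dirichlet(14/5, 11, 5, 5, 4/3)
obs 2: x=0 → posterior Dirichlet(19/5, 11, 5, 5, 4/3)
obs 3: x=0 → posterior Dirichlet(24/5, 11, 5, 5, 4/3)
obs 4: x=1 → posterior Dirichlet(24/5, 12, 5, 5, 4/3)
obs 5: x=3 → posterior Dirichlet(24/5, 12, 5, 6, 4/3)
obs 6: x=0 → posterior Dirichlet(29/5, 12, 5, 6, 4/3)
obs 7: x=2 → posterior Dirichlet(29/5, 12, 6, 6, 4/3)
obs 8: x=3 → posterior Dirichlet(29/5, 12, 6, 7, 4/3)
obs 9: x=2 → posterior Dirichlet(29/5, 12, 7, 7, 4/3)
obs 10: x=2 → posterior Dirichlet(29/5, 12, 8, 7, 4/3)
obs 11: x=0 → posterior Dirichlet(34/5, 12, 8, 7, 4/3)

k = 9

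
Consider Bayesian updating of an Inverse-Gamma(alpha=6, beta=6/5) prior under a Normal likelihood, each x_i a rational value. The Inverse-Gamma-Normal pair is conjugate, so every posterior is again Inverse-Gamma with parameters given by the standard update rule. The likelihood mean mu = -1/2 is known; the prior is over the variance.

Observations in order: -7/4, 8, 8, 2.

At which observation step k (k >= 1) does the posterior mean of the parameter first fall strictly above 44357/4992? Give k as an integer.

k = 3

obs 1: x=-7/4 → posterior Inverse-Gamma(13/2, 317/160)
obs 2: x=8 → posterior Inverse-Gamma(7, 6097/160)
obs 3: x=8 → posterior Inverse-Gamma(15/2, 11877/160)
obs 4: x=2 → posterior Inverse-Gamma(8, 12377/160)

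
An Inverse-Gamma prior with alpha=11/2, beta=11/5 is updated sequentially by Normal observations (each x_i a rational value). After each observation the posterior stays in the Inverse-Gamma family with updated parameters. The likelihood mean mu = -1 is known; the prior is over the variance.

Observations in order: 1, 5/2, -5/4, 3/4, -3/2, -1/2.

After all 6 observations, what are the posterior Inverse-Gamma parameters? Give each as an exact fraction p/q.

alpha=17/2, beta=971/80

obs 1: x=1 → posterior Inverse-Gamma(6, 21/5)
obs 2: x=5/2 → posterior Inverse-Gamma(13/2, 413/40)
obs 3: x=-5/4 → posterior Inverse-Gamma(7, 1657/160)
obs 4: x=3/4 → posterior Inverse-Gamma(15/2, 951/80)
obs 5: x=-3/2 → posterior Inverse-Gamma(8, 961/80)
obs 6: x=-1/2 → posterior Inverse-Gamma(17/2, 971/80)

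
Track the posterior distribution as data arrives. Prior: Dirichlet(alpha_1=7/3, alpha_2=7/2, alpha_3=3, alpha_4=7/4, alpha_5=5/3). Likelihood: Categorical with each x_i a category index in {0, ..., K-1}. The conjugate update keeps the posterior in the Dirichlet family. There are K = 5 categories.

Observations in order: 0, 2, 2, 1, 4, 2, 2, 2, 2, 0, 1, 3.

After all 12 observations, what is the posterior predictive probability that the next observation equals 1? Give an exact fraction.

22/97

obs 1: x=0 → posterior Dirichlet(10/3, 7/2, 3, 7/4, 5/3)
obs 2: x=2 → posterior Dirichlet(10/3, 7/2, 4, 7/4, 5/3)
obs 3: x=2 → posterior Dirichlet(10/3, 7/2, 5, 7/4, 5/3)
obs 4: x=1 → posterior Dirichlet(10/3, 9/2, 5, 7/4, 5/3)
obs 5: x=4 → posterior Dirichlet(10/3, 9/2, 5, 7/4, 8/3)
obs 6: x=2 → posterior Dirichlet(10/3, 9/2, 6, 7/4, 8/3)
obs 7: x=2 → posterior Dirichlet(10/3, 9/2, 7, 7/4, 8/3)
obs 8: x=2 → posterior Dirichlet(10/3, 9/2, 8, 7/4, 8/3)
obs 9: x=2 → posterior Dirichlet(10/3, 9/2, 9, 7/4, 8/3)
obs 10: x=0 → posterior Dirichlet(13/3, 9/2, 9, 7/4, 8/3)
obs 11: x=1 → posterior Dirichlet(13/3, 11/2, 9, 7/4, 8/3)
obs 12: x=3 → posterior Dirichlet(13/3, 11/2, 9, 11/4, 8/3)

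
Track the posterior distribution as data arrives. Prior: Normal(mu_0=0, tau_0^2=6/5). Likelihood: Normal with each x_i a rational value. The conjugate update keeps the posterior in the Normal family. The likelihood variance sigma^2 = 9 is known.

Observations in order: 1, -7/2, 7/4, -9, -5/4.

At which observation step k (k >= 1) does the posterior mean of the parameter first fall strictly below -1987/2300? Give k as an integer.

k = 5

obs 1: x=1 → posterior Normal(2/17, 18/17)
obs 2: x=-7/2 → posterior Normal(-5/19, 18/19)
obs 3: x=7/4 → posterior Normal(-1/14, 6/7)
obs 4: x=-9 → posterior Normal(-39/46, 18/23)
obs 5: x=-5/4 → posterior Normal(-22/25, 18/25)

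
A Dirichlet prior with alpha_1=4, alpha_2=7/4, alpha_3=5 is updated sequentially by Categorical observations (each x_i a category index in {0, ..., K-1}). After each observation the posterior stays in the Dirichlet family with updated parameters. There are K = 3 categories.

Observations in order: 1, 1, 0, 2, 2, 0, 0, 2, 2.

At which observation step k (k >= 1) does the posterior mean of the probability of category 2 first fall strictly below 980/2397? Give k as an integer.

obs 1: x=1 → posterior Dirichlet(4, 11/4, 5)
obs 2: x=1 → posterior Dirichlet(4, 15/4, 5)
obs 3: x=0 → posterior Dirichlet(5, 15/4, 5)
obs 4: x=2 → posterior Dirichlet(5, 15/4, 6)
obs 5: x=2 → posterior Dirichlet(5, 15/4, 7)
obs 6: x=0 → posterior Dirichlet(6, 15/4, 7)
obs 7: x=0 → posterior Dirichlet(7, 15/4, 7)
obs 8: x=2 → posterior Dirichlet(7, 15/4, 8)
obs 9: x=2 → posterior Dirichlet(7, 15/4, 9)

k = 2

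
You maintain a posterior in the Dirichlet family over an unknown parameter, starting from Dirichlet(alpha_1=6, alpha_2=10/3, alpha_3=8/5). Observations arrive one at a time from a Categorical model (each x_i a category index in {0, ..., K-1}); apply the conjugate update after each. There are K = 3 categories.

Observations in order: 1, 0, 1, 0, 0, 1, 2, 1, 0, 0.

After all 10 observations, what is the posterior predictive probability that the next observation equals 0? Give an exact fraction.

165/314

obs 1: x=1 → posterior Dirichlet(6, 13/3, 8/5)
obs 2: x=0 → posterior Dirichlet(7, 13/3, 8/5)
obs 3: x=1 → posterior Dirichlet(7, 16/3, 8/5)
obs 4: x=0 → posterior Dirichlet(8, 16/3, 8/5)
obs 5: x=0 → posterior Dirichlet(9, 16/3, 8/5)
obs 6: x=1 → posterior Dirichlet(9, 19/3, 8/5)
obs 7: x=2 → posterior Dirichlet(9, 19/3, 13/5)
obs 8: x=1 → posterior Dirichlet(9, 22/3, 13/5)
obs 9: x=0 → posterior Dirichlet(10, 22/3, 13/5)
obs 10: x=0 → posterior Dirichlet(11, 22/3, 13/5)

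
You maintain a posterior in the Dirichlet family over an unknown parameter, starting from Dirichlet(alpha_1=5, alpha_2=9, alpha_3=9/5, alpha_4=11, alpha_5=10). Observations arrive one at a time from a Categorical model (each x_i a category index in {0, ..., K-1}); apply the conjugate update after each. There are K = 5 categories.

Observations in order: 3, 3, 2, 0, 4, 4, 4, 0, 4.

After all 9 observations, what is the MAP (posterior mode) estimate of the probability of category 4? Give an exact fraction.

obs 1: x=3 → posterior Dirichlet(5, 9, 9/5, 12, 10)
obs 2: x=3 → posterior Dirichlet(5, 9, 9/5, 13, 10)
obs 3: x=2 → posterior Dirichlet(5, 9, 14/5, 13, 10)
obs 4: x=0 → posterior Dirichlet(6, 9, 14/5, 13, 10)
obs 5: x=4 → posterior Dirichlet(6, 9, 14/5, 13, 11)
obs 6: x=4 → posterior Dirichlet(6, 9, 14/5, 13, 12)
obs 7: x=4 → posterior Dirichlet(6, 9, 14/5, 13, 13)
obs 8: x=0 → posterior Dirichlet(7, 9, 14/5, 13, 13)
obs 9: x=4 → posterior Dirichlet(7, 9, 14/5, 13, 14)

65/204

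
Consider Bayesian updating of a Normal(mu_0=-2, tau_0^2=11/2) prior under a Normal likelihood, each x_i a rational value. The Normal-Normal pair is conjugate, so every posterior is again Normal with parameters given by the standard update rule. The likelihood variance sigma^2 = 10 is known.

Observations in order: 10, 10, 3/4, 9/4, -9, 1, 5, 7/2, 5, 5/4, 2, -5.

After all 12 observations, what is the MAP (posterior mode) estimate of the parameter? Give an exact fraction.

1017/608

obs 1: x=10 → posterior Normal(70/31, 110/31)
obs 2: x=10 → posterior Normal(30/7, 55/21)
obs 3: x=3/4 → posterior Normal(753/212, 110/53)
obs 4: x=9/4 → posterior Normal(213/64, 55/32)
obs 5: x=-9 → posterior Normal(38/25, 22/15)
obs 6: x=1 → posterior Normal(125/86, 55/43)
obs 7: x=5 → posterior Normal(180/97, 110/97)
obs 8: x=7/2 → posterior Normal(437/216, 55/54)
obs 9: x=5 → posterior Normal(547/238, 110/119)
obs 10: x=5/4 → posterior Normal(1149/520, 11/13)
obs 11: x=2 → posterior Normal(1237/564, 110/141)
obs 12: x=-5 → posterior Normal(1017/608, 55/76)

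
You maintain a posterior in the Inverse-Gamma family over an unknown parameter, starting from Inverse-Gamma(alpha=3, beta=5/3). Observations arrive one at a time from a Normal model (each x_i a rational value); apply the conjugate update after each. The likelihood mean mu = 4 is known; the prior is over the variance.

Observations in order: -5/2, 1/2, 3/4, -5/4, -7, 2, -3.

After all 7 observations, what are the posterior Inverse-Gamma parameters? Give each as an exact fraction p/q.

alpha=13/2, beta=6479/48

obs 1: x=-5/2 → posterior Inverse-Gamma(7/2, 547/24)
obs 2: x=1/2 → posterior Inverse-Gamma(4, 347/12)
obs 3: x=3/4 → posterior Inverse-Gamma(9/2, 3283/96)
obs 4: x=-5/4 → posterior Inverse-Gamma(5, 2303/48)
obs 5: x=-7 → posterior Inverse-Gamma(11/2, 5207/48)
obs 6: x=2 → posterior Inverse-Gamma(6, 5303/48)
obs 7: x=-3 → posterior Inverse-Gamma(13/2, 6479/48)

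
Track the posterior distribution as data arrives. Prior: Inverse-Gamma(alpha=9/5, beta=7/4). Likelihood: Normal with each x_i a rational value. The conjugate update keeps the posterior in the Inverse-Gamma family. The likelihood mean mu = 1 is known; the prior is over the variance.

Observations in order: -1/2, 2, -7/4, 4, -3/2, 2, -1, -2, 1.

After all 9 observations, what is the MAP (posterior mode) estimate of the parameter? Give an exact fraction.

3485/1168

obs 1: x=-1/2 → posterior Inverse-Gamma(23/10, 23/8)
obs 2: x=2 → posterior Inverse-Gamma(14/5, 27/8)
obs 3: x=-7/4 → posterior Inverse-Gamma(33/10, 229/32)
obs 4: x=4 → posterior Inverse-Gamma(19/5, 373/32)
obs 5: x=-3/2 → posterior Inverse-Gamma(43/10, 473/32)
obs 6: x=2 → posterior Inverse-Gamma(24/5, 489/32)
obs 7: x=-1 → posterior Inverse-Gamma(53/10, 553/32)
obs 8: x=-2 → posterior Inverse-Gamma(29/5, 697/32)
obs 9: x=1 → posterior Inverse-Gamma(63/10, 697/32)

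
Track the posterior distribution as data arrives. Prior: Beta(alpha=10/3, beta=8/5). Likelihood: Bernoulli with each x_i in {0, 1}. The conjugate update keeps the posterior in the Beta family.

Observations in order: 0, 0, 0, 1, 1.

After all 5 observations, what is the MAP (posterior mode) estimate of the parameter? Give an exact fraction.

obs 1: x=0 → posterior Beta(10/3, 13/5)
obs 2: x=0 → posterior Beta(10/3, 18/5)
obs 3: x=0 → posterior Beta(10/3, 23/5)
obs 4: x=1 → posterior Beta(13/3, 23/5)
obs 5: x=1 → posterior Beta(16/3, 23/5)

65/119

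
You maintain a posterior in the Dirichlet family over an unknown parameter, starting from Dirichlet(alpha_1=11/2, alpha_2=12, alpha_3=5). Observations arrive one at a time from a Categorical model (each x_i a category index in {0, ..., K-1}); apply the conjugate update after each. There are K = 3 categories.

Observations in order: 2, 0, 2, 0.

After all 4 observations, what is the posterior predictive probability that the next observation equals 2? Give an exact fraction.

obs 1: x=2 → posterior Dirichlet(11/2, 12, 6)
obs 2: x=0 → posterior Dirichlet(13/2, 12, 6)
obs 3: x=2 → posterior Dirichlet(13/2, 12, 7)
obs 4: x=0 → posterior Dirichlet(15/2, 12, 7)

14/53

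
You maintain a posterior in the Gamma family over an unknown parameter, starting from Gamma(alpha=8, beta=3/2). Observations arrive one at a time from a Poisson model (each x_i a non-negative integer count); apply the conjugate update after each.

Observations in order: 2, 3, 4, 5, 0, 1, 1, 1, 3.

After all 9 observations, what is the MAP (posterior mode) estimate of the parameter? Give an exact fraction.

obs 1: x=2 → posterior Gamma(10, 5/2)
obs 2: x=3 → posterior Gamma(13, 7/2)
obs 3: x=4 → posterior Gamma(17, 9/2)
obs 4: x=5 → posterior Gamma(22, 11/2)
obs 5: x=0 → posterior Gamma(22, 13/2)
obs 6: x=1 → posterior Gamma(23, 15/2)
obs 7: x=1 → posterior Gamma(24, 17/2)
obs 8: x=1 → posterior Gamma(25, 19/2)
obs 9: x=3 → posterior Gamma(28, 21/2)

18/7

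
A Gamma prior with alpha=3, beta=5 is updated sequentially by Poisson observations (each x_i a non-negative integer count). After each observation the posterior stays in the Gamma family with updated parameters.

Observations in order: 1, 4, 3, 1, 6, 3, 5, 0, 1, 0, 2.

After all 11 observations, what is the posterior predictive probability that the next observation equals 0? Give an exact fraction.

83076749736557242056487941267521536/481968572106750915091411825223071697

obs 1: x=1 → posterior Gamma(4, 6)
obs 2: x=4 → posterior Gamma(8, 7)
obs 3: x=3 → posterior Gamma(11, 8)
obs 4: x=1 → posterior Gamma(12, 9)
obs 5: x=6 → posterior Gamma(18, 10)
obs 6: x=3 → posterior Gamma(21, 11)
obs 7: x=5 → posterior Gamma(26, 12)
obs 8: x=0 → posterior Gamma(26, 13)
obs 9: x=1 → posterior Gamma(27, 14)
obs 10: x=0 → posterior Gamma(27, 15)
obs 11: x=2 → posterior Gamma(29, 16)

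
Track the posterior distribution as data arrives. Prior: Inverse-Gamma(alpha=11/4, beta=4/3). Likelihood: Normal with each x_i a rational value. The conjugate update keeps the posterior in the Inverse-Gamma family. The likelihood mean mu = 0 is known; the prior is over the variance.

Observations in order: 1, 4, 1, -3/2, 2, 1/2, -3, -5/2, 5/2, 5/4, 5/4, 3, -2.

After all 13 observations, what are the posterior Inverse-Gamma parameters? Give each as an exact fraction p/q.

obs 1: x=1 → posterior Inverse-Gamma(13/4, 11/6)
obs 2: x=4 → posterior Inverse-Gamma(15/4, 59/6)
obs 3: x=1 → posterior Inverse-Gamma(17/4, 31/3)
obs 4: x=-3/2 → posterior Inverse-Gamma(19/4, 275/24)
obs 5: x=2 → posterior Inverse-Gamma(21/4, 323/24)
obs 6: x=1/2 → posterior Inverse-Gamma(23/4, 163/12)
obs 7: x=-3 → posterior Inverse-Gamma(25/4, 217/12)
obs 8: x=-5/2 → posterior Inverse-Gamma(27/4, 509/24)
obs 9: x=5/2 → posterior Inverse-Gamma(29/4, 73/3)
obs 10: x=5/4 → posterior Inverse-Gamma(31/4, 2411/96)
obs 11: x=5/4 → posterior Inverse-Gamma(33/4, 1243/48)
obs 12: x=3 → posterior Inverse-Gamma(35/4, 1459/48)
obs 13: x=-2 → posterior Inverse-Gamma(37/4, 1555/48)

alpha=37/4, beta=1555/48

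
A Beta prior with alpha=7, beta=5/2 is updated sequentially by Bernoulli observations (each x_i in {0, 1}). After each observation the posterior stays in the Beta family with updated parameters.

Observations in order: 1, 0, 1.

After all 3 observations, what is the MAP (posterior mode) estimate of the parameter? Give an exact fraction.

obs 1: x=1 → posterior Beta(8, 5/2)
obs 2: x=0 → posterior Beta(8, 7/2)
obs 3: x=1 → posterior Beta(9, 7/2)

16/21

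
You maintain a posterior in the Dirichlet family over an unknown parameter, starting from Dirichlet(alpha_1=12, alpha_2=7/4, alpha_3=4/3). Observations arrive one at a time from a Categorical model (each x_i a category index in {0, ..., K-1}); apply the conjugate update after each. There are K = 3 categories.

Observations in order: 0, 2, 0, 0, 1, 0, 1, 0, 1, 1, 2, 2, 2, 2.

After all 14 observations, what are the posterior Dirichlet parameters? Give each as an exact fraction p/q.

obs 1: x=0 → posterior Dirichlet(13, 7/4, 4/3)
obs 2: x=2 → posterior Dirichlet(13, 7/4, 7/3)
obs 3: x=0 → posterior Dirichlet(14, 7/4, 7/3)
obs 4: x=0 → posterior Dirichlet(15, 7/4, 7/3)
obs 5: x=1 → posterior Dirichlet(15, 11/4, 7/3)
obs 6: x=0 → posterior Dirichlet(16, 11/4, 7/3)
obs 7: x=1 → posterior Dirichlet(16, 15/4, 7/3)
obs 8: x=0 → posterior Dirichlet(17, 15/4, 7/3)
obs 9: x=1 → posterior Dirichlet(17, 19/4, 7/3)
obs 10: x=1 → posterior Dirichlet(17, 23/4, 7/3)
obs 11: x=2 → posterior Dirichlet(17, 23/4, 10/3)
obs 12: x=2 → posterior Dirichlet(17, 23/4, 13/3)
obs 13: x=2 → posterior Dirichlet(17, 23/4, 16/3)
obs 14: x=2 → posterior Dirichlet(17, 23/4, 19/3)

alpha_1=17, alpha_2=23/4, alpha_3=19/3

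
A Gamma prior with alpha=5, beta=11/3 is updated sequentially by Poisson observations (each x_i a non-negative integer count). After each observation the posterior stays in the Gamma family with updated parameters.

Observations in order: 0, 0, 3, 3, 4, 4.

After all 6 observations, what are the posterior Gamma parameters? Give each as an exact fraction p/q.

alpha=19, beta=29/3

obs 1: x=0 → posterior Gamma(5, 14/3)
obs 2: x=0 → posterior Gamma(5, 17/3)
obs 3: x=3 → posterior Gamma(8, 20/3)
obs 4: x=3 → posterior Gamma(11, 23/3)
obs 5: x=4 → posterior Gamma(15, 26/3)
obs 6: x=4 → posterior Gamma(19, 29/3)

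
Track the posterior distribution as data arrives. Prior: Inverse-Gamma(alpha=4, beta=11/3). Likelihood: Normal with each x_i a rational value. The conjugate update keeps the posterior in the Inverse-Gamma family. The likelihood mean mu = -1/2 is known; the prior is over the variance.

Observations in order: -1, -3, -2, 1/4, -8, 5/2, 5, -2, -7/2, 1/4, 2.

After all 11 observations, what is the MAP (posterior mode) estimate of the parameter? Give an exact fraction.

obs 1: x=-1 → posterior Inverse-Gamma(9/2, 91/24)
obs 2: x=-3 → posterior Inverse-Gamma(5, 83/12)
obs 3: x=-2 → posterior Inverse-Gamma(11/2, 193/24)
obs 4: x=1/4 → posterior Inverse-Gamma(6, 799/96)
obs 5: x=-8 → posterior Inverse-Gamma(13/2, 3499/96)
obs 6: x=5/2 → posterior Inverse-Gamma(7, 3931/96)
obs 7: x=5 → posterior Inverse-Gamma(15/2, 5383/96)
obs 8: x=-2 → posterior Inverse-Gamma(8, 5491/96)
obs 9: x=-7/2 → posterior Inverse-Gamma(17/2, 5923/96)
obs 10: x=1/4 → posterior Inverse-Gamma(9, 2975/48)
obs 11: x=2 → posterior Inverse-Gamma(19/2, 3125/48)

3125/504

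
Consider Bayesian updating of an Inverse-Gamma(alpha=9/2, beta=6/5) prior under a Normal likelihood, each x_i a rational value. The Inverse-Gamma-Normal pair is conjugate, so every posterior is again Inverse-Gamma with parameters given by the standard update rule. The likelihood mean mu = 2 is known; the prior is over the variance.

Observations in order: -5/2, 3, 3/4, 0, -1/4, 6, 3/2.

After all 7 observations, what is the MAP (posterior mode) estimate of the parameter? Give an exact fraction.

2021/720

obs 1: x=-5/2 → posterior Inverse-Gamma(5, 453/40)
obs 2: x=3 → posterior Inverse-Gamma(11/2, 473/40)
obs 3: x=3/4 → posterior Inverse-Gamma(6, 2017/160)
obs 4: x=0 → posterior Inverse-Gamma(13/2, 2337/160)
obs 5: x=-1/4 → posterior Inverse-Gamma(7, 1371/80)
obs 6: x=6 → posterior Inverse-Gamma(15/2, 2011/80)
obs 7: x=3/2 → posterior Inverse-Gamma(8, 2021/80)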